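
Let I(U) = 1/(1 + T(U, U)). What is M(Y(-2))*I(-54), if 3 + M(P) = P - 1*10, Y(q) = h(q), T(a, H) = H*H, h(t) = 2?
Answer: -11/2917 ≈ -0.0037710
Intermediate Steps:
T(a, H) = H**2
Y(q) = 2
M(P) = -13 + P (M(P) = -3 + (P - 1*10) = -3 + (P - 10) = -3 + (-10 + P) = -13 + P)
I(U) = 1/(1 + U**2)
M(Y(-2))*I(-54) = (-13 + 2)/(1 + (-54)**2) = -11/(1 + 2916) = -11/2917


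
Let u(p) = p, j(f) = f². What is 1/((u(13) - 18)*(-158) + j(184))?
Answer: 1/34646 ≈ 2.8863e-5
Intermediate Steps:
1/((u(13) - 18)*(-158) + j(184)) = 1/((13 - 18)*(-158) + 184²) = 1/(-5*(-158) + 33856) = 1/(790 + 33856) = 1/34646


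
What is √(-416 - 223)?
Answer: 3*I*√71 ≈ 25.278*I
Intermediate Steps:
√(-416 - 223) = √(-639) = 3*I*√71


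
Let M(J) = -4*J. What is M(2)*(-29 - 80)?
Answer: 872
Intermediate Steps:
M(2)*(-29 - 80) = (-4*2)*(-29 - 80) = -8*(-109) = 872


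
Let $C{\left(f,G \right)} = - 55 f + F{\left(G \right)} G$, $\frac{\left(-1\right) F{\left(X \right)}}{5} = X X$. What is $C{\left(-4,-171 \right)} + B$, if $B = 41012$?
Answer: $25042287$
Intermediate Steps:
$F{\left(X \right)} = - 5 X^{2}$ ($F{\left(X \right)} = - 5 X X = - 5 X^{2}$)
$C{\left(f,G \right)} = - 55 f - 5 G^{3}$ ($C{\left(f,G \right)} = - 55 f + - 5 G^{2} G = - 55 f - 5 G^{3}$)
$C{\left(-4,-171 \right)} + B = \left(\left(-55\right) \left(-4\right) - 5 \left(-171\right)^{3}\right) + 41012 = \left(220 - -25001055\right) + 41012 = \left(220 + 25001055\right) + 41012 = 25001275 + 41012 = 25042287$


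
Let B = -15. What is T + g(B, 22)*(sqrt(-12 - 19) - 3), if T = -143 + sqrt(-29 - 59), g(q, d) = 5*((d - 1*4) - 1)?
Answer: -398 + 2*I*sqrt(22) + 85*I*sqrt(31) ≈ -398.0 + 482.64*I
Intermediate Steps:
g(q, d) = -25 + 5*d (g(q, d) = 5*((d - 4) - 1) = 5*((-4 + d) - 1) = 5*(-5 + d) = -25 + 5*d)
T = -143 + 2*I*sqrt(22) (T = -143 + sqrt(-88) = -143 + 2*I*sqrt(22) ≈ -143.0 + 9.3808*I)
T + g(B, 22)*(sqrt(-12 - 19) - 3) = (-143 + 2*I*sqrt(22)) + (-25 + 5*22)*(sqrt(-12 - 19) - 3) = (-143 + 2*I*sqrt(22)) + (-25 + 110)*(sqrt(-31) - 3) = (-143 + 2*I*sqrt(22)) + 85*(I*sqrt(31) - 3) = (-143 + 2*I*sqrt(22)) + 85*(-3 + I*sqrt(31)) = (-143 + 2*I*sqrt(22)) + (-255 + 85*I*sqrt(31)) = -398 + 2*I*sqrt(22) + 85*I*sqrt(31)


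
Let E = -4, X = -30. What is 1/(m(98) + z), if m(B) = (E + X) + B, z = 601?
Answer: 1/665 ≈ 0.0015038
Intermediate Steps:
m(B) = -34 + B (m(B) = (-4 - 30) + B = -34 + B)
1/(m(98) + z) = 1/((-34 + 98) + 601) = 1/(64 + 601) = 1/665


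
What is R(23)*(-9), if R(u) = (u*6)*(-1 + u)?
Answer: -27324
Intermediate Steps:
R(u) = 6*u*(-1 + u) (R(u) = (6*u)*(-1 + u) = 6*u*(-1 + u))
R(23)*(-9) = (6*23*(-1 + 23))*(-9) = (6*23*22)*(-9) = 3036*(-9) = -27324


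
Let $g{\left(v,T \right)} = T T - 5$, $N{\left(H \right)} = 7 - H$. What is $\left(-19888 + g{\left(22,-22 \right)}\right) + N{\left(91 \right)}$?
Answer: $-19493$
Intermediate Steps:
$g{\left(v,T \right)} = -5 + T^{2}$ ($g{\left(v,T \right)} = T^{2} - 5 = -5 + T^{2}$)
$\left(-19888 + g{\left(22,-22 \right)}\right) + N{\left(91 \right)} = \left(-19888 - \left(5 - \left(-22\right)^{2}\right)\right) + \left(7 - 91\right) = \left(-19888 + \left(-5 + 484\right)\right) + \left(7 - 91\right) = \left(-19888 + 479\right) - 84 = -19409 - 84 = -19493$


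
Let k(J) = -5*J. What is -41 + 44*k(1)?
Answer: -261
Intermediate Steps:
-41 + 44*k(1) = -41 + 44*(-5*1) = -41 + 44*(-5) = -41 - 220 = -261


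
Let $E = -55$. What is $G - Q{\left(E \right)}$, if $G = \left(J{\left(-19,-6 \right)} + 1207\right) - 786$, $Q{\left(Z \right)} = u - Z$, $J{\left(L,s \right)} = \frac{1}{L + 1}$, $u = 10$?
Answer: $\frac{6407}{18} \approx 355.94$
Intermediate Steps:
$J{\left(L,s \right)} = \frac{1}{1 + L}$
$Q{\left(Z \right)} = 10 - Z$
$G = \frac{7577}{18}$ ($G = \left(\frac{1}{1 - 19} + 1207\right) - 786 = \left(\frac{1}{-18} + 1207\right) - 786 = \left(- \frac{1}{18} + 1207\right) - 786 = \frac{21725}{18} - 786 = \frac{7577}{18} \approx 420.94$)
$G - Q{\left(E \right)} = \frac{7577}{18} - \left(10 - -55\right) = \frac{7577}{18} - \left(10 + 55\right) = \frac{7577}{18} - 65 = \frac{6407}{18}$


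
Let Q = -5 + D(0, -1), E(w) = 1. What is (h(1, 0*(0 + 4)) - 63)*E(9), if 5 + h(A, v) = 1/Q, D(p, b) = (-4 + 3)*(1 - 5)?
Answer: -69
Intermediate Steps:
D(p, b) = 4 (D(p, b) = -1*(-4) = 4)
Q = -1 (Q = -5 + 4 = -1)
h(A, v) = -6 (h(A, v) = -5 + 1/(-1) = -5 - 1 = -6)
(h(1, 0*(0 + 4)) - 63)*E(9) = (-6 - 63)*1 = -69*1 = -69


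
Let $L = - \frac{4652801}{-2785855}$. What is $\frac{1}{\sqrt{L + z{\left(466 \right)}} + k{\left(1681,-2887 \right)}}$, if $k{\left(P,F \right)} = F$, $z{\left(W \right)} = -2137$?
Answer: $- \frac{8042763385}{23225406611829} - \frac{i \sqrt{16572269500220570}}{23225406611829} \approx -0.00034629 - 5.5428 \cdot 10^{-6} i$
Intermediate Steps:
$L = \frac{4652801}{2785855}$ ($L = \left(-4652801\right) \left(- \frac{1}{2785855}\right) = \frac{4652801}{2785855} \approx 1.6702$)
$\frac{1}{\sqrt{L + z{\left(466 \right)}} + k{\left(1681,-2887 \right)}} = \frac{1}{\sqrt{\frac{4652801}{2785855} - 2137} - 2887} = \frac{1}{\sqrt{- \frac{5948719334}{2785855}} - 2887} = \frac{1}{\frac{i \sqrt{16572269500220570}}{2785855} - 2887} = \frac{1}{-2887 + \frac{i \sqrt{16572269500220570}}{2785855}}$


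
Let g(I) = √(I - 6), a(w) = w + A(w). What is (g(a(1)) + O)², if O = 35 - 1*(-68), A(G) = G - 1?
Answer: (103 + I*√5)² ≈ 10604.0 + 460.63*I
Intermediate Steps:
A(G) = -1 + G
a(w) = -1 + 2*w (a(w) = w + (-1 + w) = -1 + 2*w)
O = 103 (O = 35 + 68 = 103)
g(I) = √(-6 + I)
(g(a(1)) + O)² = (√(-6 + (-1 + 2*1)) + 103)² = (√(-6 + (-1 + 2)) + 103)² = (√(-6 + 1) + 103)² = (√(-5) + 103)² = (I*√5 + 103)² = (103 + I*√5)²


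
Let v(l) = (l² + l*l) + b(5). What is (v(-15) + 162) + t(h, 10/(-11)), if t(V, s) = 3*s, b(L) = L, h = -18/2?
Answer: 6757/11 ≈ 614.27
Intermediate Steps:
h = -9 (h = -18*½ = -9)
v(l) = 5 + 2*l² (v(l) = (l² + l*l) + 5 = (l² + l²) + 5 = 2*l² + 5 = 5 + 2*l²)
(v(-15) + 162) + t(h, 10/(-11)) = ((5 + 2*(-15)²) + 162) + 3*(10/(-11)) = ((5 + 2*225) + 162) + 3*(10*(-1/11)) = ((5 + 450) + 162) + 3*(-10/11) = (455 + 162) - 30/11 = 617 - 30/11 = 6757/11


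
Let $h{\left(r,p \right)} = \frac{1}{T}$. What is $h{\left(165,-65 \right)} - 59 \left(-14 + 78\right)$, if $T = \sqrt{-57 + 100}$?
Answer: $-3776 + \frac{\sqrt{43}}{43} \approx -3775.8$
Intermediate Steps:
$T = \sqrt{43} \approx 6.5574$
$h{\left(r,p \right)} = \frac{\sqrt{43}}{43}$ ($h{\left(r,p \right)} = \frac{1}{\sqrt{43}} = \frac{\sqrt{43}}{43}$)
$h{\left(165,-65 \right)} - 59 \left(-14 + 78\right) = \frac{\sqrt{43}}{43} - 59 \left(-14 + 78\right) = \frac{\sqrt{43}}{43} - 3776 = -3776 + \frac{\sqrt{43}}{43}$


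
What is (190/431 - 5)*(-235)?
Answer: 461775/431 ≈ 1071.4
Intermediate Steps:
(190/431 - 5)*(-235) = -1965/431*(-235) = 461775/431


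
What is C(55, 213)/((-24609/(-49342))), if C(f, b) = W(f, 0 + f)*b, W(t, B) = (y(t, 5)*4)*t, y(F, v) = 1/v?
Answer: 154144408/8203 ≈ 18791.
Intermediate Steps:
W(t, B) = 4*t/5 (W(t, B) = (4/5)*t = ((1/5)*4)*t = 4*t/5)
C(f, b) = 4*b*f/5 (C(f, b) = (4*f/5)*b = 4*b*f/5)
C(55, 213)/((-24609/(-49342))) = ((4/5)*213*55)/((-24609/(-49342))) = 9372/((-24609*(-1/49342))) = 9372/(24609/49342) = 9372*(49342/24609) = 154144408/8203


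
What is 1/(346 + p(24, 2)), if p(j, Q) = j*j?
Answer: 1/922 ≈ 0.0010846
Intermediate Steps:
p(j, Q) = j²
1/(346 + p(24, 2)) = 1/(346 + 24²) = 1/(346 + 576) = 1/922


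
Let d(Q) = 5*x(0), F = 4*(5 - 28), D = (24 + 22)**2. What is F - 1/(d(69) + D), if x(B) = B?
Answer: -194673/2116 ≈ -92.000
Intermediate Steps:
D = 2116 (D = 46**2 = 2116)
F = -92 (F = 4*(-23) = -92)
d(Q) = 0 (d(Q) = 5*0 = 0)
F - 1/(d(69) + D) = -92 - 1/(0 + 2116) = -92 - 1/2116 = -194673/2116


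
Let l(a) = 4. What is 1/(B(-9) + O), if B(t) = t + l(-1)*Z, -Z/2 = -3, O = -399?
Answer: -1/384 ≈ -0.0026042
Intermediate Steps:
Z = 6 (Z = -2*(-3) = 6)
B(t) = 24 + t (B(t) = t + 4*6 = t + 24 = 24 + t)
1/(B(-9) + O) = 1/((24 - 9) - 399) = 1/(15 - 399) = 1/(-384) = -1/384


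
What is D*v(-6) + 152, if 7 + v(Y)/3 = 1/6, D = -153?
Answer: 6577/2 ≈ 3288.5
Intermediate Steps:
v(Y) = -41/2 (v(Y) = -21 + 3/6 = -21 + 3*(⅙) = -21 + ½ = -41/2)
D*v(-6) + 152 = -153*(-41/2) + 152 = 6273/2 + 152 = 6577/2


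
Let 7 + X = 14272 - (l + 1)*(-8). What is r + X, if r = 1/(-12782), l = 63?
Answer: 188879613/12782 ≈ 14777.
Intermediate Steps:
r = -1/12782 ≈ -7.8235e-5
X = 14777 (X = -7 + (14272 - (63 + 1)*(-8)) = -7 + (14272 - 64*(-8)) = -7 + (14272 - 1*(-512)) = -7 + (14272 + 512) = -7 + 14784 = 14777)
r + X = -1/12782 + 14777 = 188879613/12782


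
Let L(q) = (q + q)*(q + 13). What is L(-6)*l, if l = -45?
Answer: 3780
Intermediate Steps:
L(q) = 2*q*(13 + q) (L(q) = (2*q)*(13 + q) = 2*q*(13 + q))
L(-6)*l = (2*(-6)*(13 - 6))*(-45) = (2*(-6)*7)*(-45) = -84*(-45) = 3780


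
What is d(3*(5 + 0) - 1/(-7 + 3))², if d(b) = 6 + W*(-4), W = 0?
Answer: 36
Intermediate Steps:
d(b) = 6 (d(b) = 6 + 0*(-4) = 6 + 0 = 6)
d(3*(5 + 0) - 1/(-7 + 3))² = 6² = 36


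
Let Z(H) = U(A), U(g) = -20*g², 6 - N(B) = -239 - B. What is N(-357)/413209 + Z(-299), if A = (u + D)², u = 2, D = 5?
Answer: -19842296292/413209 ≈ -48020.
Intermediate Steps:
N(B) = 245 + B (N(B) = 6 - (-239 - B) = 6 + (239 + B) = 245 + B)
A = 49 (A = (2 + 5)² = 7² = 49)
Z(H) = -48020 (Z(H) = -20*49² = -20*2401 = -48020)
N(-357)/413209 + Z(-299) = (245 - 357)/413209 - 48020 = -112*1/413209 - 48020 = -112/413209 - 48020 = -19842296292/413209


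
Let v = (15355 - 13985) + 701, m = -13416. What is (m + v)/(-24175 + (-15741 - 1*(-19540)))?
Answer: 11345/20376 ≈ 0.55678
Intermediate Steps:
v = 2071 (v = 1370 + 701 = 2071)
(m + v)/(-24175 + (-15741 - 1*(-19540))) = (-13416 + 2071)/(-24175 + (-15741 - 1*(-19540))) = -11345/(-24175 + (-15741 + 19540)) = -11345/(-24175 + 3799) = -11345/(-20376) = -11345*(-1/20376) = 11345/20376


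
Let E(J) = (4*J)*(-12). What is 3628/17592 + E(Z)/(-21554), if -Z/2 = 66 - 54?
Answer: 7241491/47397246 ≈ 0.15278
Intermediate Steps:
Z = -24 (Z = -2*(66 - 54) = -2*12 = -24)
E(J) = -48*J
3628/17592 + E(Z)/(-21554) = 3628/17592 - 48*(-24)/(-21554) = 3628*(1/17592) + 1152*(-1/21554) = 907/4398 - 576/10777 = 7241491/47397246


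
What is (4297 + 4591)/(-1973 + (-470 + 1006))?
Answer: -8888/1437 ≈ -6.1851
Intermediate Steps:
(4297 + 4591)/(-1973 + (-470 + 1006)) = 8888/(-1973 + 536) = 8888/(-1437) = 8888*(-1/1437) = -8888/1437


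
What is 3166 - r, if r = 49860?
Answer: -46694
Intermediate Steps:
3166 - r = 3166 - 1*49860 = 3166 - 49860 = -46694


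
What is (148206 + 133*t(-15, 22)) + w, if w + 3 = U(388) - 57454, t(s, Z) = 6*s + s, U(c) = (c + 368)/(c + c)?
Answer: 14896285/194 ≈ 76785.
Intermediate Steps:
U(c) = (368 + c)/(2*c) (U(c) = (368 + c)/((2*c)) = (368 + c)*(1/(2*c)) = (368 + c)/(2*c))
t(s, Z) = 7*s
w = -11146469/194 (w = -3 + ((½)*(368 + 388)/388 - 57454) = -3 + ((½)*(1/388)*756 - 57454) = -3 + (189/194 - 57454) = -3 - 11145887/194 = -11146469/194 ≈ -57456.)
(148206 + 133*t(-15, 22)) + w = (148206 + 133*(7*(-15))) - 11146469/194 = (148206 + 133*(-105)) - 11146469/194 = (148206 - 13965) - 11146469/194 = 134241 - 11146469/194 = 14896285/194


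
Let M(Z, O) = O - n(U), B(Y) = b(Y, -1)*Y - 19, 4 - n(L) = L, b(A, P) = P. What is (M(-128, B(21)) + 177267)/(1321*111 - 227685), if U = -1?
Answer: -29537/13509 ≈ -2.1865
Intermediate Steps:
n(L) = 4 - L
B(Y) = -19 - Y (B(Y) = -Y - 19 = -19 - Y)
M(Z, O) = -5 + O (M(Z, O) = O - (4 - 1*(-1)) = O - (4 + 1) = O - 1*5 = O - 5 = -5 + O)
(M(-128, B(21)) + 177267)/(1321*111 - 227685) = ((-5 + (-19 - 1*21)) + 177267)/(1321*111 - 227685) = ((-5 + (-19 - 21)) + 177267)/(146631 - 227685) = ((-5 - 40) + 177267)/(-81054) = (-45 + 177267)*(-1/81054) = 177222*(-1/81054) = -29537/13509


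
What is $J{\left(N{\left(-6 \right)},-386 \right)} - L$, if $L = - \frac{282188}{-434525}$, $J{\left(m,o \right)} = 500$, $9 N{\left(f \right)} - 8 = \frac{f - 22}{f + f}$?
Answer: $\frac{216980312}{434525} \approx 499.35$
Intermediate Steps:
$N{\left(f \right)} = \frac{8}{9} + \frac{-22 + f}{18 f}$ ($N{\left(f \right)} = \frac{8}{9} + \frac{\left(f - 22\right) \frac{1}{f + f}}{9} = \frac{8}{9} + \frac{\left(-22 + f\right) \frac{1}{2 f}}{9} = \frac{8}{9} + \frac{\frac{1}{2} \frac{1}{f} \left(-22 + f\right)}{9} = \frac{8}{9} + \frac{-22 + f}{18 f}$)
$L = \frac{282188}{434525}$ ($L = \left(-282188\right) \left(- \frac{1}{434525}\right) = \frac{282188}{434525} \approx 0.64942$)
$J{\left(N{\left(-6 \right)},-386 \right)} - L = 500 - \frac{282188}{434525} = \frac{216980312}{434525}$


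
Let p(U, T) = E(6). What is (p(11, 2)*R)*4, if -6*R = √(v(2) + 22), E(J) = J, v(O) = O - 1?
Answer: -4*√23 ≈ -19.183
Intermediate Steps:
v(O) = -1 + O
p(U, T) = 6
R = -√23/6 (R = -√((-1 + 2) + 22)/6 = -√(1 + 22)/6 = -√23/6 ≈ -0.79930)
(p(11, 2)*R)*4 = (6*(-√23/6))*4 = -√23*4 = -4*√23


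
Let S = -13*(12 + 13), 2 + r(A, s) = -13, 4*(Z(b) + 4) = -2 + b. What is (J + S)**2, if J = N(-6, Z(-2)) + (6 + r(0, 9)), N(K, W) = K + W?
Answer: 119025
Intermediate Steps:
Z(b) = -9/2 + b/4 (Z(b) = -4 + (-2 + b)/4 = -4 + (-1/2 + b/4) = -9/2 + b/4)
r(A, s) = -15 (r(A, s) = -2 - 13 = -15)
S = -325 (S = -13*25 = -325)
J = -20 (J = (-6 + (-9/2 + (1/4)*(-2))) + (6 - 15) = (-6 + (-9/2 - 1/2)) - 9 = (-6 - 5) - 9 = -11 - 9 = -20)
(J + S)**2 = (-20 - 325)**2 = (-345)**2 = 119025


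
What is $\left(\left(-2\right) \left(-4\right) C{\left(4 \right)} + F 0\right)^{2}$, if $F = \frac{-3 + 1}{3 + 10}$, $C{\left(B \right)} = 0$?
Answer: $0$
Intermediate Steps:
$F = - \frac{2}{13} \approx -0.15385$
$\left(\left(-2\right) \left(-4\right) C{\left(4 \right)} + F 0\right)^{2} = \left(\left(-2\right) \left(-4\right) 0 - 0\right)^{2} = \left(8 \cdot 0 + 0\right)^{2} = \left(0 + 0\right)^{2} = 0^{2} = 0$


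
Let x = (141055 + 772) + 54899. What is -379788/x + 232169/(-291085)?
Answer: -78112134337/28631993855 ≈ -2.7281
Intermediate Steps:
x = 196726 (x = 141827 + 54899 = 196726)
-379788/x + 232169/(-291085) = -379788/196726 + 232169/(-291085) = -379788*1/196726 + 232169*(-1/291085) = -189894/98363 - 232169/291085 = -78112134337/28631993855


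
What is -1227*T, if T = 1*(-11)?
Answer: 13497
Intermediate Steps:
T = -11
-1227*T = -1227*(-11) = 13497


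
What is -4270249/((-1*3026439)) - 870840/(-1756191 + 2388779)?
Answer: 16441033913/478622248533 ≈ 0.034351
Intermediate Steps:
-4270249/((-1*3026439)) - 870840/(-1756191 + 2388779) = -4270249/(-3026439) - 870840/632588 = -4270249*(-1/3026439) - 870840*1/632588 = 4270249/3026439 - 217710/158147 = 16441033913/478622248533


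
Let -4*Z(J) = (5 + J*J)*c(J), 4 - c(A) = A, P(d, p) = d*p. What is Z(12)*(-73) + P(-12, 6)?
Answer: -21826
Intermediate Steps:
c(A) = 4 - A
Z(J) = -(4 - J)*(5 + J²)/4 (Z(J) = -(5 + J*J)*(4 - J)/4 = -(5 + J²)*(4 - J)/4 = -(4 - J)*(5 + J²)/4)
Z(12)*(-73) + P(-12, 6) = ((-4 + 12)*(5 + 12²)/4)*(-73) - 12*6 = ((¼)*8*(5 + 144))*(-73) - 72 = ((¼)*8*149)*(-73) - 72 = 298*(-73) - 72 = -21754 - 72 = -21826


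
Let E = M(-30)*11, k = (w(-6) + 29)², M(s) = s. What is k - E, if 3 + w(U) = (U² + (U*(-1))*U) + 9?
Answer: 1555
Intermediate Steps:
w(U) = 6 (w(U) = -3 + ((U² + (U*(-1))*U) + 9) = -3 + ((U² + (-U)*U) + 9) = -3 + ((U² - U²) + 9) = -3 + (0 + 9) = -3 + 9 = 6)
k = 1225 (k = (6 + 29)² = 35² = 1225)
E = -330 (E = -30*11 = -330)
k - E = 1225 - 1*(-330) = 1225 + 330 = 1555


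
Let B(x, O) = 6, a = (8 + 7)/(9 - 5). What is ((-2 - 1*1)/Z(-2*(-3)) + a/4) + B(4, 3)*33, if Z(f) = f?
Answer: 3175/16 ≈ 198.44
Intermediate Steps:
a = 15/4 ≈ 3.7500
((-2 - 1*1)/Z(-2*(-3)) + a/4) + B(4, 3)*33 = ((-2 - 1*1)/((-2*(-3))) + (15/4)/4) + 6*33 = ((-2 - 1)/6 + (15/4)*(¼)) + 198 = (-3*⅙ + 15/16) + 198 = (-½ + 15/16) + 198 = 7/16 + 198 = 3175/16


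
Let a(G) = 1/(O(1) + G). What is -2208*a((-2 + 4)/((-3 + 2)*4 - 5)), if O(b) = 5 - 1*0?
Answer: -19872/43 ≈ -462.14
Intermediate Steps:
O(b) = 5 (O(b) = 5 + 0 = 5)
a(G) = 1/(5 + G)
-2208*a((-2 + 4)/((-3 + 2)*4 - 5)) = -2208/(5 + (-2 + 4)/((-3 + 2)*4 - 5)) = -2208/(5 + 2/(-1*4 - 5)) = -2208/(5 + 2/(-4 - 5)) = -2208/(5 + 2/(-9)) = -2208/(5 + 2*(-1/9)) = -2208/(5 - 2/9) = -2208/43/9 = -2208*9/43 = -19872/43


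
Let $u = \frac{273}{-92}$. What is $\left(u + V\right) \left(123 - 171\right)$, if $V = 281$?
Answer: $- \frac{306948}{23} \approx -13346.0$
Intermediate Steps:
$u = - \frac{273}{92}$ ($u = 273 \left(- \frac{1}{92}\right) = - \frac{273}{92} \approx -2.9674$)
$\left(u + V\right) \left(123 - 171\right) = \left(- \frac{273}{92} + 281\right) \left(123 - 171\right) = \frac{25579}{92} \left(-48\right) = - \frac{306948}{23}$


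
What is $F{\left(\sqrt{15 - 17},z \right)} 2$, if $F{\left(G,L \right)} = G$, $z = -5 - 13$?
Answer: $2 i \sqrt{2} \approx 2.8284 i$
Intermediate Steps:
$z = -18$
$F{\left(\sqrt{15 - 17},z \right)} 2 = \sqrt{15 - 17} \cdot 2 = \sqrt{-2} \cdot 2 = i \sqrt{2} \cdot 2 = 2 i \sqrt{2}$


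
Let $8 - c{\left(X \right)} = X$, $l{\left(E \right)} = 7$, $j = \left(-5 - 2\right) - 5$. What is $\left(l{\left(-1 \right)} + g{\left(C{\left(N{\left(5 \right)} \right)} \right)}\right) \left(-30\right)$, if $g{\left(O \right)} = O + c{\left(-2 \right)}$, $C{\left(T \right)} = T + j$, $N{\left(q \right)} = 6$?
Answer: $-330$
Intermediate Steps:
$j = -12$ ($j = -7 - 5 = -12$)
$c{\left(X \right)} = 8 - X$
$C{\left(T \right)} = -12 + T$ ($C{\left(T \right)} = T - 12 = -12 + T$)
$g{\left(O \right)} = 10 + O$ ($g{\left(O \right)} = O + \left(8 - -2\right) = O + \left(8 + 2\right) = O + 10 = 10 + O$)
$\left(l{\left(-1 \right)} + g{\left(C{\left(N{\left(5 \right)} \right)} \right)}\right) \left(-30\right) = \left(7 + \left(10 + \left(-12 + 6\right)\right)\right) \left(-30\right) = \left(7 + \left(10 - 6\right)\right) \left(-30\right) = \left(7 + 4\right) \left(-30\right) = 11 \left(-30\right) = -330$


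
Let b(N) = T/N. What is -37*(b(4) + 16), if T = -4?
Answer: -555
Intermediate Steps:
b(N) = -4/N
-37*(b(4) + 16) = -37*(-4/4 + 16) = -37*(-4*1/4 + 16) = -37*(-1 + 16) = -37*15 = -555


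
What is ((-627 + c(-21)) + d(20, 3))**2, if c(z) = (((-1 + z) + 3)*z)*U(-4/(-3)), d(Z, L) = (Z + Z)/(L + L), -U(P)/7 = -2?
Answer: 221920609/9 ≈ 2.4658e+7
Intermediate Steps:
U(P) = 14 (U(P) = -7*(-2) = 14)
d(Z, L) = Z/L (d(Z, L) = (2*Z)/((2*L)) = (2*Z)*(1/(2*L)) = Z/L)
c(z) = 14*z*(2 + z) (c(z) = (((-1 + z) + 3)*z)*14 = ((2 + z)*z)*14 = (z*(2 + z))*14 = 14*z*(2 + z))
((-627 + c(-21)) + d(20, 3))**2 = ((-627 + 14*(-21)*(2 - 21)) + 20/3)**2 = ((-627 + 14*(-21)*(-19)) + 20*(1/3))**2 = ((-627 + 5586) + 20/3)**2 = (4959 + 20/3)**2 = (14897/3)**2 = 221920609/9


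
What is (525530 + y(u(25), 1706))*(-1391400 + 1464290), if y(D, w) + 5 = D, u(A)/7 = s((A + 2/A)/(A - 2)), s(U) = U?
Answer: 4405198466592/115 ≈ 3.8306e+10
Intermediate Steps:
u(A) = 7*(A + 2/A)/(-2 + A) (u(A) = 7*((A + 2/A)/(A - 2)) = 7*((A + 2/A)/(-2 + A)) = 7*(A + 2/A)/(-2 + A))
y(D, w) = -5 + D
(525530 + y(u(25), 1706))*(-1391400 + 1464290) = (525530 + (-5 + 7*(2 + 25²)/(25*(-2 + 25))))*(-1391400 + 1464290) = (525530 + (-5 + 7*(1/25)*(2 + 625)/23))*72890 = (525530 + (-5 + 7*(1/25)*(1/23)*627))*72890 = (525530 + (-5 + 4389/575))*72890 = (525530 + 1514/575)*72890 = (302181264/575)*72890 = 4405198466592/115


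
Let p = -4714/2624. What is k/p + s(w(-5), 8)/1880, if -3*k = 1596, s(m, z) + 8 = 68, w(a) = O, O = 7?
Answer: 65617567/221558 ≈ 296.16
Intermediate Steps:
w(a) = 7
p = -2357/1312 (p = -4714*1/2624 = -2357/1312 ≈ -1.7965)
s(m, z) = 60 (s(m, z) = -8 + 68 = 60)
k = -532 (k = -⅓*1596 = -532)
k/p + s(w(-5), 8)/1880 = -532/(-2357/1312) + 60/1880 = -532*(-1312/2357) + 60*(1/1880) = 697984/2357 + 3/94 = 65617567/221558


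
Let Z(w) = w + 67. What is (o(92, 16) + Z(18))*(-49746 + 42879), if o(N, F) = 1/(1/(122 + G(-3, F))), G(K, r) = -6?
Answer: -1380267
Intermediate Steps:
Z(w) = 67 + w
o(N, F) = 116 (o(N, F) = 1/(1/(122 - 6)) = 1/(1/116) = 116)
(o(92, 16) + Z(18))*(-49746 + 42879) = (116 + (67 + 18))*(-49746 + 42879) = (116 + 85)*(-6867) = 201*(-6867) = -1380267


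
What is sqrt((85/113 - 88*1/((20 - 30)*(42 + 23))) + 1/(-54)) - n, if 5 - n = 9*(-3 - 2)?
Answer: -50 + sqrt(15191043582)/132210 ≈ -49.068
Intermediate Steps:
n = 50 (n = 5 - 9*(-3 - 2) = 5 - 9*(-5) = 5 - 1*(-45) = 5 + 45 = 50)
sqrt((85/113 - 88*1/((20 - 30)*(42 + 23))) + 1/(-54)) - n = sqrt((85/113 - 88*1/((20 - 30)*(42 + 23))) + 1/(-54)) - 1*50 = sqrt((85*(1/113) - 88/((-10*65))) - 1/54) - 50 = sqrt((85/113 - 88/(-650)) - 1/54) - 50 = sqrt((85/113 - 88*(-1/650)) - 1/54) - 50 = sqrt((85/113 + 44/325) - 1/54) - 50 = sqrt(32597/36725 - 1/54) - 50 = sqrt(1723513/1983150) - 50 = sqrt(15191043582)/132210 - 50 = -50 + sqrt(15191043582)/132210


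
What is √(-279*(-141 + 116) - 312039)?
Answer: 6*I*√8474 ≈ 552.33*I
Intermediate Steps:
√(-279*(-141 + 116) - 312039) = √(-279*(-25) - 312039) = √(6975 - 312039) = √(-305064) = 6*I*√8474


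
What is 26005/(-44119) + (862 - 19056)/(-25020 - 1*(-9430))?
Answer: 198641568/343907605 ≈ 0.57760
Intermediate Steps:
26005/(-44119) + (862 - 19056)/(-25020 - 1*(-9430)) = 26005*(-1/44119) - 18194/(-25020 + 9430) = -26005/44119 - 18194/(-15590) = -26005/44119 - 18194*(-1/15590) = -26005/44119 + 9097/7795 = 198641568/343907605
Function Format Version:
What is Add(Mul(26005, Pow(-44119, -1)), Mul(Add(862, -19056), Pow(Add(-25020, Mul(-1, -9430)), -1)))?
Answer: Rational(198641568, 343907605) ≈ 0.57760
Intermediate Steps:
Add(Mul(26005, Pow(-44119, -1)), Mul(Add(862, -19056), Pow(Add(-25020, Mul(-1, -9430)), -1))) = Add(Mul(26005, Rational(-1, 44119)), Mul(-18194, Pow(Add(-25020, 9430), -1))) = Add(Rational(-26005, 44119), Mul(-18194, Pow(-15590, -1))) = Add(Rational(-26005, 44119), Mul(-18194, Rational(-1, 15590))) = Add(Rational(-26005, 44119), Rational(9097, 7795)) = Rational(198641568, 343907605)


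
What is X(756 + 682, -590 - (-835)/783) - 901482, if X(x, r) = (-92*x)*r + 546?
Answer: 60300883072/783 ≈ 7.7013e+7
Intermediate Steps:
X(x, r) = 546 - 92*r*x (X(x, r) = -92*r*x + 546 = 546 - 92*r*x)
X(756 + 682, -590 - (-835)/783) - 901482 = (546 - 92*(-590 - (-835)/783)*(756 + 682)) - 901482 = (546 - 92*(-590 - (-835)/783)*1438) - 901482 = (546 - 92*(-590 - 1*(-835/783))*1438) - 901482 = (546 - 92*(-590 + 835/783)*1438) - 901482 = (546 - 92*(-461135/783)*1438) - 901482 = (546 + 61006315960/783) - 901482 = 61006743478/783 - 901482 = 60300883072/783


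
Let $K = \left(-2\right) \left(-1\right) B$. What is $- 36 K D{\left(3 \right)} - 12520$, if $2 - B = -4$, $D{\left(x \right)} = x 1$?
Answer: $-13816$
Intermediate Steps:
$D{\left(x \right)} = x$
$B = 6$ ($B = 2 - -4 = 2 + 4 = 6$)
$K = 12$ ($K = \left(-2\right) \left(-1\right) 6 = 2 \cdot 6 = 12$)
$- 36 K D{\left(3 \right)} - 12520 = \left(-36\right) 12 \cdot 3 - 12520 = \left(-432\right) 3 - 12520 = -1296 - 12520 = -13816$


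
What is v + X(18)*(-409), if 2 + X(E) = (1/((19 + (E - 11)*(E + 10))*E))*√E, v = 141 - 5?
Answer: 954 - 409*√2/1290 ≈ 953.55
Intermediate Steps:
v = 136
X(E) = -2 + 1/(√E*(19 + (-11 + E)*(10 + E))) (X(E) = -2 + (1/((19 + (E - 11)*(E + 10))*E))*√E = -2 + (1/((19 + (-11 + E)*(10 + E))*E))*√E = -2 + (1/(E*(19 + (-11 + E)*(10 + E))))*√E = -2 + 1/(√E*(19 + (-11 + E)*(10 + E))))
v + X(18)*(-409) = 136 + ((-√18 - 182*18 - 2*18² + 2*18³)/(18*(91 + 18 - 1*18²)))*(-409) = 136 + ((-3*√2 - 3276 - 2*324 + 2*5832)/(18*(91 + 18 - 1*324)))*(-409) = 136 + ((-3*√2 - 3276 - 648 + 11664)/(18*(91 + 18 - 324)))*(-409) = 136 + ((1/18)*(7740 - 3*√2)/(-215))*(-409) = 136 + ((1/18)*(-1/215)*(7740 - 3*√2))*(-409) = 136 + (-2 + √2/1290)*(-409) = 136 + (818 - 409*√2/1290) = 954 - 409*√2/1290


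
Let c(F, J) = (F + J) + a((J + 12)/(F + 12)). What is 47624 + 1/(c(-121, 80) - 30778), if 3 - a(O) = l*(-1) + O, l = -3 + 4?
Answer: 159956776523/3358743 ≈ 47624.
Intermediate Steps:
l = 1
a(O) = 4 - O (a(O) = 3 - (1*(-1) + O) = 3 - (-1 + O) = 3 + (1 - O) = 4 - O)
c(F, J) = 4 + F + J - (12 + J)/(12 + F) (c(F, J) = (F + J) + (4 - (J + 12)/(F + 12)) = (F + J) + (4 - (12 + J)/(12 + F)) = 4 + F + J - (12 + J)/(12 + F))
47624 + 1/(c(-121, 80) - 30778) = 47624 + 1/((-12 - 1*80 + (12 - 121)*(4 - 121 + 80))/(12 - 121) - 30778) = 47624 + 1/((-12 - 80 - 109*(-37))/(-109) - 30778) = 47624 + 1/(-(-12 - 80 + 4033)/109 - 30778) = 47624 + 1/(-1/109*3941 - 30778) = 47624 + 1/(-3941/109 - 30778) = 47624 + 1/(-3358743/109) = 47624 - 109/3358743 = 159956776523/3358743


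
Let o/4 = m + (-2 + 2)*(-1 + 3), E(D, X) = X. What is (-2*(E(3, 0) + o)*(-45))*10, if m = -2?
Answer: -7200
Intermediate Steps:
o = -8 (o = 4*(-2 + (-2 + 2)*(-1 + 3)) = 4*(-2 + 0*2) = 4*(-2 + 0) = 4*(-2) = -8)
(-2*(E(3, 0) + o)*(-45))*10 = (-2*(0 - 8)*(-45))*10 = (-2*(-8)*(-45))*10 = (16*(-45))*10 = -720*10 = -7200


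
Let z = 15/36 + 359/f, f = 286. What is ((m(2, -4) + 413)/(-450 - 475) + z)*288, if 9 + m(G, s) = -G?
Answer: 47135832/132275 ≈ 356.35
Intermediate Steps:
m(G, s) = -9 - G
z = 2869/1716 (z = 15/36 + 359/286 = 15*(1/36) + 359*(1/286) = 5/12 + 359/286 = 2869/1716 ≈ 1.6719)
((m(2, -4) + 413)/(-450 - 475) + z)*288 = (((-9 - 1*2) + 413)/(-450 - 475) + 2869/1716)*288 = (((-9 - 2) + 413)/(-925) + 2869/1716)*288 = ((-11 + 413)*(-1/925) + 2869/1716)*288 = (402*(-1/925) + 2869/1716)*288 = (-402/925 + 2869/1716)*288 = (1963993/1587300)*288 = 47135832/132275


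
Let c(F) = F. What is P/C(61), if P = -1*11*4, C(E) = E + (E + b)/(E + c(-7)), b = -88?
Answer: -8/11 ≈ -0.72727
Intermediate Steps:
C(E) = E + (-88 + E)/(-7 + E) (C(E) = E + (E - 88)/(E - 7) = E + (-88 + E)/(-7 + E))
P = -44 (P = -11*4 = -44)
P/C(61) = -44*(-7 + 61)/(-88 + 61² - 6*61) = -44*54/(-88 + 3721 - 366) = -44/((1/54)*3267) = -44/121/2 = -44*2/121 = -8/11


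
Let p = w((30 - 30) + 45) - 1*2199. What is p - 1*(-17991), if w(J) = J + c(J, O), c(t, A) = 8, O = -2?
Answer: 15845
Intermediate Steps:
w(J) = 8 + J (w(J) = J + 8 = 8 + J)
p = -2146 (p = (8 + ((30 - 30) + 45)) - 1*2199 = (8 + (0 + 45)) - 2199 = (8 + 45) - 2199 = 53 - 2199 = -2146)
p - 1*(-17991) = -2146 - 1*(-17991) = -2146 + 17991 = 15845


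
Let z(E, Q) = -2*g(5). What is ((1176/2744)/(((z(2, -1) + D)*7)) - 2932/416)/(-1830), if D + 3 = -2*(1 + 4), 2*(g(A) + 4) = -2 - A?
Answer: 35761/9325680 ≈ 0.0038347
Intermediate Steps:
g(A) = -5 - A/2 (g(A) = -4 + (-2 - A)/2 = -4 + (-1 - A/2) = -5 - A/2)
D = -13 (D = -3 - 2*(1 + 4) = -3 - 2*5 = -3 - 10 = -13)
z(E, Q) = 15 (z(E, Q) = -2*(-5 - 1/2*5) = -2*(-5 - 5/2) = -2*(-15/2) = 15)
((1176/2744)/(((z(2, -1) + D)*7)) - 2932/416)/(-1830) = ((1176/2744)/(((15 - 13)*7)) - 2932/416)/(-1830) = ((1176*(1/2744))/((2*7)) - 2932*1/416)*(-1/1830) = ((3/7)/14 - 733/104)*(-1/1830) = ((3/7)*(1/14) - 733/104)*(-1/1830) = (3/98 - 733/104)*(-1/1830) = -35761/5096*(-1/1830) = 35761/9325680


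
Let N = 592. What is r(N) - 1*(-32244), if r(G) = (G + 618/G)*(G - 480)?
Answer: 3650602/37 ≈ 98665.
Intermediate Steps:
r(G) = (-480 + G)*(G + 618/G) (r(G) = (G + 618/G)*(-480 + G) = (-480 + G)*(G + 618/G))
r(N) - 1*(-32244) = (618 + 592² - 296640/592 - 480*592) - 1*(-32244) = (618 + 350464 - 296640*1/592 - 284160) + 32244 = (618 + 350464 - 18540/37 - 284160) + 32244 = 2457574/37 + 32244 = 3650602/37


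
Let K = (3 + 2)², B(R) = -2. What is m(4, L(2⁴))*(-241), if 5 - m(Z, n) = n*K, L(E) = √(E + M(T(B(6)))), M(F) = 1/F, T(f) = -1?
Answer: -1205 + 6025*√15 ≈ 22130.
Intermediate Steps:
M(F) = 1/F
K = 25 (K = 5² = 25)
L(E) = √(-1 + E) (L(E) = √(E + 1/(-1)) = √(E - 1) = √(-1 + E))
m(Z, n) = 5 - 25*n (m(Z, n) = 5 - n*25 = 5 - 25*n)
m(4, L(2⁴))*(-241) = (5 - 25*√(-1 + 2⁴))*(-241) = (5 - 25*√(-1 + 16))*(-241) = (5 - 25*√15)*(-241) = -1205 + 6025*√15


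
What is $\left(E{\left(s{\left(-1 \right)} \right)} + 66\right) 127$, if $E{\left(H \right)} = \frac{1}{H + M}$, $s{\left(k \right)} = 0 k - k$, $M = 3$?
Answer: $\frac{33655}{4} \approx 8413.8$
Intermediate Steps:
$s{\left(k \right)} = - k$ ($s{\left(k \right)} = 0 - k = - k$)
$E{\left(H \right)} = \frac{1}{3 + H}$ ($E{\left(H \right)} = \frac{1}{H + 3} = \frac{1}{3 + H}$)
$\left(E{\left(s{\left(-1 \right)} \right)} + 66\right) 127 = \left(\frac{1}{3 - -1} + 66\right) 127 = \left(\frac{1}{3 + 1} + 66\right) 127 = \left(\frac{1}{4} + 66\right) 127 = \frac{265}{4} \cdot 127 = \frac{33655}{4}$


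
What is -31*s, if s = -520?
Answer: 16120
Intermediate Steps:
-31*s = -31*(-520) = 16120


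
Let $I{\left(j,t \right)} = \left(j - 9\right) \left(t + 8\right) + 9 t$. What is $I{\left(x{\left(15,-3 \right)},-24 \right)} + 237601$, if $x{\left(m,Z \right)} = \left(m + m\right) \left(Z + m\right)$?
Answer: $231769$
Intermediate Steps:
$x{\left(m,Z \right)} = 2 m \left(Z + m\right)$
$I{\left(j,t \right)} = 9 t + \left(-9 + j\right) \left(8 + t\right)$ ($I{\left(j,t \right)} = \left(-9 + j\right) \left(8 + t\right) + 9 t = 9 t + \left(-9 + j\right) \left(8 + t\right)$)
$I{\left(x{\left(15,-3 \right)},-24 \right)} + 237601 = \left(-72 + 8 \cdot 2 \cdot 15 \left(-3 + 15\right) + 2 \cdot 15 \left(-3 + 15\right) \left(-24\right)\right) + 237601 = \left(-72 + 8 \cdot 2 \cdot 15 \cdot 12 + 2 \cdot 15 \cdot 12 \left(-24\right)\right) + 237601 = \left(-72 + 8 \cdot 360 + 360 \left(-24\right)\right) + 237601 = \left(-72 + 2880 - 8640\right) + 237601 = -5832 + 237601 = 231769$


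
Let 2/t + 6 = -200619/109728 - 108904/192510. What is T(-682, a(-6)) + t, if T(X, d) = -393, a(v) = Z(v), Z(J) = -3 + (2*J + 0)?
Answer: -1291229922759/3283581583 ≈ -393.24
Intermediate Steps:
Z(J) = -3 + 2*J
a(v) = -3 + 2*v
t = -782360640/3283581583 (t = 2/(-6 + (-200619/109728 - 108904/192510)) = 2/(-6 + (-200619*1/109728 - 108904*1/192510)) = 2/(-6 + (-22291/12192 - 54452/96255)) = 2/(-6 - 936499663/391180320) = 2/(-3283581583/391180320) = 2*(-391180320/3283581583) = -782360640/3283581583 ≈ -0.23826)
T(-682, a(-6)) + t = -393 - 782360640/3283581583 = -1291229922759/3283581583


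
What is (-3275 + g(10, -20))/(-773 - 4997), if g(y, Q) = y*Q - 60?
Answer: 707/1154 ≈ 0.61265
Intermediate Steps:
g(y, Q) = -60 + Q*y (g(y, Q) = Q*y - 60 = -60 + Q*y)
(-3275 + g(10, -20))/(-773 - 4997) = (-3275 + (-60 - 20*10))/(-773 - 4997) = (-3275 + (-60 - 200))/(-5770) = (-3275 - 260)*(-1/5770) = -3535*(-1/5770) = 707/1154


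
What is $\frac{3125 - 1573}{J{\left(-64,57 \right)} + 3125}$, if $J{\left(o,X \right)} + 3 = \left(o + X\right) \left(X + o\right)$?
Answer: $\frac{1552}{3171} \approx 0.48944$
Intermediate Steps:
$J{\left(o,X \right)} = -3 + \left(X + o\right)^{2}$ ($J{\left(o,X \right)} = -3 + \left(o + X\right) \left(X + o\right) = -3 + \left(X + o\right) \left(X + o\right) = -3 + \left(X + o\right)^{2}$)
$\frac{3125 - 1573}{J{\left(-64,57 \right)} + 3125} = \frac{3125 - 1573}{\left(-3 + \left(57 - 64\right)^{2}\right) + 3125} = \frac{1552}{\left(-3 + \left(-7\right)^{2}\right) + 3125} = \frac{1552}{\left(-3 + 49\right) + 3125} = \frac{1552}{46 + 3125} = \frac{1552}{3171}$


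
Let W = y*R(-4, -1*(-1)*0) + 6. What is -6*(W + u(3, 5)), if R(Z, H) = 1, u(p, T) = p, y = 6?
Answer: -90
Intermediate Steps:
W = 12 (W = 6*1 + 6 = 6 + 6 = 12)
-6*(W + u(3, 5)) = -6*(12 + 3) = -6*15 = -90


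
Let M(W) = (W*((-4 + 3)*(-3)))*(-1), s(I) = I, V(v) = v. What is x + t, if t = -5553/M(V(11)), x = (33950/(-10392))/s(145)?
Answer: 278878739/1657524 ≈ 168.25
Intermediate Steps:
M(W) = -3*W (M(W) = (W*(-1*(-3)))*(-1) = (W*3)*(-1) = (3*W)*(-1) = -3*W)
x = -3395/150684 (x = (33950/(-10392))/145 = (33950*(-1/10392))*(1/145) = -16975/5196*1/145 = -3395/150684 ≈ -0.022531)
t = 1851/11 (t = -5553/((-3*11)) = -5553/(-33) = -5553*(-1/33) = 1851/11 ≈ 168.27)
x + t = -3395/150684 + 1851/11 = 278878739/1657524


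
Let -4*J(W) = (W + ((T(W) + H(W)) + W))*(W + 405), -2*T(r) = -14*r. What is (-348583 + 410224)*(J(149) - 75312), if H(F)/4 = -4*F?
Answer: 8524148967/2 ≈ 4.2621e+9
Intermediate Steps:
T(r) = 7*r (T(r) = -(-7)*r = 7*r)
H(F) = -16*F (H(F) = 4*(-4*F) = -16*F)
J(W) = 7*W*(405 + W)/4 (J(W) = -(W + ((7*W - 16*W) + W))*(W + 405)/4 = -(W + (-9*W + W))*(405 + W)/4 = -(W - 8*W)*(405 + W)/4 = -(-7*W)*(405 + W)/4 = -(-7)*W*(405 + W)/4 = 7*W*(405 + W)/4)
(-348583 + 410224)*(J(149) - 75312) = (-348583 + 410224)*((7/4)*149*(405 + 149) - 75312) = 61641*((7/4)*149*554 - 75312) = 61641*(288911/2 - 75312) = 61641*(138287/2) = 8524148967/2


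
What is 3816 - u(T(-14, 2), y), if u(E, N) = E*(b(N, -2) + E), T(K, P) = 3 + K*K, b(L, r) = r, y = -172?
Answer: -35387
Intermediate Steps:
T(K, P) = 3 + K²
u(E, N) = E*(-2 + E)
3816 - u(T(-14, 2), y) = 3816 - (3 + (-14)²)*(-2 + (3 + (-14)²)) = 3816 - (3 + 196)*(-2 + (3 + 196)) = 3816 - 199*(-2 + 199) = 3816 - 199*197 = 3816 - 1*39203 = 3816 - 39203 = -35387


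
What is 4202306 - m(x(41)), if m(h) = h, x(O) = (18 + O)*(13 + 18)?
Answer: 4200477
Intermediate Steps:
x(O) = 558 + 31*O (x(O) = (18 + O)*31 = 558 + 31*O)
4202306 - m(x(41)) = 4202306 - (558 + 31*41) = 4202306 - (558 + 1271) = 4202306 - 1*1829 = 4202306 - 1829 = 4200477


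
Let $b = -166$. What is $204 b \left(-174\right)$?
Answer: $5892336$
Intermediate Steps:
$204 b \left(-174\right) = 204 \left(-166\right) \left(-174\right) = \left(-33864\right) \left(-174\right) = 5892336$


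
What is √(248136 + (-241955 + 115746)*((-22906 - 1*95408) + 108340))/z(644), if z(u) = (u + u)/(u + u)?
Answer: √1259056702 ≈ 35483.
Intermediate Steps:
z(u) = 1 (z(u) = (2*u)/((2*u)) = (2*u)*(1/(2*u)) = 1)
√(248136 + (-241955 + 115746)*((-22906 - 1*95408) + 108340))/z(644) = √(248136 + (-241955 + 115746)*((-22906 - 1*95408) + 108340))/1 = √(248136 - 126209*((-22906 - 95408) + 108340))*1 = √(248136 - 126209*(-118314 + 108340))*1 = √(248136 - 126209*(-9974))*1 = √(248136 + 1258808566)*1 = √1259056702*1 = √1259056702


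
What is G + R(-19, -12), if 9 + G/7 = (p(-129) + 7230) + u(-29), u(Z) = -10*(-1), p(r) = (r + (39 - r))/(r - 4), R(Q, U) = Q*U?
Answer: 966016/19 ≈ 50843.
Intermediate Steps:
p(r) = 39/(-4 + r)
u(Z) = 10
G = 961684/19 (G = -63 + 7*((39/(-4 - 129) + 7230) + 10) = -63 + 7*((39/(-133) + 7230) + 10) = -63 + 7*((39*(-1/133) + 7230) + 10) = -63 + 7*((-39/133 + 7230) + 10) = -63 + 7*(961551/133 + 10) = -63 + 7*(962881/133) = -63 + 962881/19 = 961684/19 ≈ 50615.)
G + R(-19, -12) = 961684/19 - 19*(-12) = 961684/19 + 228 = 966016/19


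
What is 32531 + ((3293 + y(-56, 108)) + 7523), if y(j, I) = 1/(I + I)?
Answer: 9362953/216 ≈ 43347.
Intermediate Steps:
y(j, I) = 1/(2*I)
32531 + ((3293 + y(-56, 108)) + 7523) = 32531 + ((3293 + (½)/108) + 7523) = 32531 + ((3293 + (½)*(1/108)) + 7523) = 32531 + ((3293 + 1/216) + 7523) = 32531 + (711289/216 + 7523) = 32531 + 2336257/216 = 9362953/216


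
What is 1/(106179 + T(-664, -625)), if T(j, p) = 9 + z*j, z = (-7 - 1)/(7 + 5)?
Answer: 3/319892 ≈ 9.3782e-6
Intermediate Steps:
z = -⅔ (z = -8/12 = -8*1/12 = -⅔ ≈ -0.66667)
T(j, p) = 9 - 2*j/3
1/(106179 + T(-664, -625)) = 1/(106179 + (9 - ⅔*(-664))) = 1/(106179 + (9 + 1328/3)) = 1/(106179 + 1355/3) = 1/(319892/3) = 3/319892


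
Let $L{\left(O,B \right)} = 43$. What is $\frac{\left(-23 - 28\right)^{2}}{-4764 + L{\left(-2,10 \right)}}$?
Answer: $- \frac{2601}{4721} \approx -0.55094$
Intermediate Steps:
$\frac{\left(-23 - 28\right)^{2}}{-4764 + L{\left(-2,10 \right)}} = \frac{\left(-23 - 28\right)^{2}}{-4764 + 43} = \frac{\left(-51\right)^{2}}{-4721} = 2601 \left(- \frac{1}{4721}\right) = - \frac{2601}{4721}$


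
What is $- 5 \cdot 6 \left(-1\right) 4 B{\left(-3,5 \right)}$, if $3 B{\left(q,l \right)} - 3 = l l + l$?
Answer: $1320$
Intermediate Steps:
$B{\left(q,l \right)} = 1 + \frac{l}{3} + \frac{l^{2}}{3}$ ($B{\left(q,l \right)} = 1 + \frac{l l + l}{3} = 1 + \frac{l^{2} + l}{3} = 1 + \frac{l + l^{2}}{3} = 1 + \left(\frac{l}{3} + \frac{l^{2}}{3}\right) = 1 + \frac{l}{3} + \frac{l^{2}}{3}$)
$- 5 \cdot 6 \left(-1\right) 4 B{\left(-3,5 \right)} = - 5 \cdot 6 \left(-1\right) 4 \left(1 + \frac{1}{3} \cdot 5 + \frac{5^{2}}{3}\right) = - 5 \left(\left(-6\right) 4\right) \left(1 + \frac{5}{3} + \frac{1}{3} \cdot 25\right) = \left(-5\right) \left(-24\right) \left(1 + \frac{5}{3} + \frac{25}{3}\right) = 120 \cdot 11 = 1320$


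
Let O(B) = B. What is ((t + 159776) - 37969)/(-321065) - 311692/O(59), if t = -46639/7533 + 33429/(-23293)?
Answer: -17560755638064330061/3323826687449115 ≈ -5283.3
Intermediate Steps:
t = -1338182884/175466169 (t = -46639*1/7533 + 33429*(-1/23293) = -46639/7533 - 33429/23293 = -1338182884/175466169 ≈ -7.6264)
((t + 159776) - 37969)/(-321065) - 311692/O(59) = ((-1338182884/175466169 + 159776) - 37969)/(-321065) - 311692/59 = (28033944435260/175466169 - 37969)*(-1/321065) - 311692*1/59 = (21371669464499/175466169)*(-1/321065) - 311692/59 = -21371669464499/56336045549985 - 311692/59 = -17560755638064330061/3323826687449115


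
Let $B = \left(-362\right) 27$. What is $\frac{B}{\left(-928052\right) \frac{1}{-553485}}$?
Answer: $- \frac{2704881195}{464026} \approx -5829.2$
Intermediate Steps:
$B = -9774$
$\frac{B}{\left(-928052\right) \frac{1}{-553485}} = - \frac{9774}{\left(-928052\right) \frac{1}{-553485}} = - \frac{9774}{\left(-928052\right) \left(- \frac{1}{553485}\right)} = - \frac{9774}{\frac{928052}{553485}} = \left(-9774\right) \frac{553485}{928052} = - \frac{2704881195}{464026}$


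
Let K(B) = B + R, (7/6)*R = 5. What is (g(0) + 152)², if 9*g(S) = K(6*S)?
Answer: 10252804/441 ≈ 23249.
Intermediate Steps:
R = 30/7 (R = (6/7)*5 = 30/7 ≈ 4.2857)
K(B) = 30/7 + B (K(B) = B + 30/7 = 30/7 + B)
g(S) = 10/21 + 2*S/3 (g(S) = (30/7 + 6*S)/9 = 10/21 + 2*S/3)
(g(0) + 152)² = ((10/21 + (⅔)*0) + 152)² = ((10/21 + 0) + 152)² = (10/21 + 152)² = (3202/21)² = 10252804/441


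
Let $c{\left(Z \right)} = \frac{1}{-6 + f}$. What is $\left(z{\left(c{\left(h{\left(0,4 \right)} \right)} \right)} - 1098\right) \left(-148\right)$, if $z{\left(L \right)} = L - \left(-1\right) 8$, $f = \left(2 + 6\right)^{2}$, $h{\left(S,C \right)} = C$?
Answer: $\frac{4678206}{29} \approx 1.6132 \cdot 10^{5}$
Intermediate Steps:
$f = 64$ ($f = 8^{2} = 64$)
$c{\left(Z \right)} = \frac{1}{58}$ ($c{\left(Z \right)} = \frac{1}{-6 + 64} = \frac{1}{58}$)
$z{\left(L \right)} = 8 + L$ ($z{\left(L \right)} = L - -8 = L + 8 = 8 + L$)
$\left(z{\left(c{\left(h{\left(0,4 \right)} \right)} \right)} - 1098\right) \left(-148\right) = \left(\left(8 + \frac{1}{58}\right) - 1098\right) \left(-148\right) = \left(\frac{465}{58} - 1098\right) \left(-148\right) = \left(- \frac{63219}{58}\right) \left(-148\right) = \frac{4678206}{29}$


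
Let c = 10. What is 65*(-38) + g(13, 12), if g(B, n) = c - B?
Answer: -2473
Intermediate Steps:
g(B, n) = 10 - B
65*(-38) + g(13, 12) = 65*(-38) + (10 - 1*13) = -2470 + (10 - 13) = -2470 - 3 = -2473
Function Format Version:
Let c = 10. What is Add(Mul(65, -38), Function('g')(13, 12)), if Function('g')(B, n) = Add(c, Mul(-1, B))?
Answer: -2473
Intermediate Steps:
Function('g')(B, n) = Add(10, Mul(-1, B))
Add(Mul(65, -38), Function('g')(13, 12)) = Add(Mul(65, -38), Add(10, Mul(-1, 13))) = Add(-2470, Add(10, -13)) = Add(-2470, -3) = -2473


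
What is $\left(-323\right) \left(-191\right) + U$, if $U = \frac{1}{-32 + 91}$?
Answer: $\frac{3639888}{59} \approx 61693.0$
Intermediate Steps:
$U = \frac{1}{59} \approx 0.016949$
$\left(-323\right) \left(-191\right) + U = \left(-323\right) \left(-191\right) + \frac{1}{59} = 61693 + \frac{1}{59} = \frac{3639888}{59}$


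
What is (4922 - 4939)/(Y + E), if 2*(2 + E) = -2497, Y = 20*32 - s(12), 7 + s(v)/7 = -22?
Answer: 34/815 ≈ 0.041718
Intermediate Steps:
s(v) = -203 (s(v) = -49 + 7*(-22) = -49 - 154 = -203)
Y = 843 (Y = 20*32 - 1*(-203) = 640 + 203 = 843)
E = -2501/2 (E = -2 + (1/2)*(-2497) = -2 - 2497/2 = -2501/2 ≈ -1250.5)
(4922 - 4939)/(Y + E) = (4922 - 4939)/(843 - 2501/2) = -17/(-815/2) = -17*(-2/815) = 34/815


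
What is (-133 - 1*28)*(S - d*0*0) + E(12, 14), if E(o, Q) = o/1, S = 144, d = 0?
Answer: -23172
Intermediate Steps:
E(o, Q) = o (E(o, Q) = o*1 = o)
(-133 - 1*28)*(S - d*0*0) + E(12, 14) = (-133 - 1*28)*(144 - 0*0*0) + 12 = (-133 - 28)*(144 - 0*0) + 12 = -161*(144 - 1*0) + 12 = -161*(144 + 0) + 12 = -161*144 + 12 = -23184 + 12 = -23172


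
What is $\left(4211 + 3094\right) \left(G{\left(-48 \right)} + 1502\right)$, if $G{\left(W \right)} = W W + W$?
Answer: $27452190$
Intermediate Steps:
$G{\left(W \right)} = W + W^{2}$ ($G{\left(W \right)} = W^{2} + W = W + W^{2}$)
$\left(4211 + 3094\right) \left(G{\left(-48 \right)} + 1502\right) = \left(4211 + 3094\right) \left(- 48 \left(1 - 48\right) + 1502\right) = 7305 \left(\left(-48\right) \left(-47\right) + 1502\right) = 7305 \left(2256 + 1502\right) = 7305 \cdot 3758 = 27452190$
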